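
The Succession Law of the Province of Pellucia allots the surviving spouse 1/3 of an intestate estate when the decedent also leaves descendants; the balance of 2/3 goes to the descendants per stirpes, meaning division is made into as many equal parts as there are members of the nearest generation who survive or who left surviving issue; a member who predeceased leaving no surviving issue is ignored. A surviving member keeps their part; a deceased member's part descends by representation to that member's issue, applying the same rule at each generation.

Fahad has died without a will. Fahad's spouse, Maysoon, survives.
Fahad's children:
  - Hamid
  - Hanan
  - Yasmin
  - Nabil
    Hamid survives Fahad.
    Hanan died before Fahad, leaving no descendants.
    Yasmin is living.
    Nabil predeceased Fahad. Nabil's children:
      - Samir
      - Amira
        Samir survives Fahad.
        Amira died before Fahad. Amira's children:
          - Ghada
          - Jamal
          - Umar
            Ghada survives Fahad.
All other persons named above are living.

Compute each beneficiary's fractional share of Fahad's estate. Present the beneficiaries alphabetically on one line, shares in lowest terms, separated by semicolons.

Maysoon, as surviving spouse, takes 1/3.
The remaining 2/3 passes to Fahad's descendants per stirpes.
Hanan left no surviving issue, so that branch lapses and is disregarded.
The 2/3 is divided into 3 equal shares of 2/9 among Hamid, Yasmin, Nabil.
Hamid is living and takes 2/9.
Yasmin is living and takes 2/9.
Nabil predeceased; the 2/9 allotted to Nabil's branch passes to Nabil's issue by representation.
The 2/9 is divided into 2 equal shares of 1/9 among Samir, Amira.
Samir is living and takes 1/9.
Amira predeceased; the 1/9 allotted to Amira's branch passes to Amira's issue by representation.
The 1/9 is divided into 3 equal shares of 1/27 among Ghada, Jamal, Umar.
Ghada is living and takes 1/27.
Jamal is living and takes 1/27.
Umar is living and takes 1/27.

Ghada 1/27; Hamid 2/9; Jamal 1/27; Maysoon 1/3; Samir 1/9; Umar 1/27; Yasmin 2/9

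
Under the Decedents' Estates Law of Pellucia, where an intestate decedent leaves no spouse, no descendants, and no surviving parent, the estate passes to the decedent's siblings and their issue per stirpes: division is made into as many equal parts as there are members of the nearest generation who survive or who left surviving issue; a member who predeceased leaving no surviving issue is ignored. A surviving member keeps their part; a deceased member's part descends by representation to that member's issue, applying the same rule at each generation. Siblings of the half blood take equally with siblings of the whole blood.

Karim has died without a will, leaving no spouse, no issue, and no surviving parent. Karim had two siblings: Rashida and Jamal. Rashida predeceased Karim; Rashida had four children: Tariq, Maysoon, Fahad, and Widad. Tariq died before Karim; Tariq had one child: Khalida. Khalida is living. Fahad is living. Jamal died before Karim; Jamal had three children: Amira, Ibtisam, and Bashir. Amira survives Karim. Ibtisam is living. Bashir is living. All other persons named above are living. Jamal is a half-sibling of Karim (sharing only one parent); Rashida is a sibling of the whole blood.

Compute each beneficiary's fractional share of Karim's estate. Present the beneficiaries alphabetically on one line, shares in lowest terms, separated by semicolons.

Amira 1/6; Bashir 1/6; Fahad 1/8; Ibtisam 1/6; Khalida 1/8; Maysoon 1/8; Widad 1/8

No spouse, descendants, or parent survives, so the estate passes to Karim's siblings per stirpes.
Half-blood and whole-blood siblings take equally under the stated rule.
The estate is divided into 2 equal shares of 1/2 among Rashida, Jamal.
Rashida predeceased; the 1/2 allotted to Rashida's branch passes to Rashida's issue by representation.
The 1/2 is divided into 4 equal shares of 1/8 among Tariq, Maysoon, Fahad, Widad.
Tariq predeceased; the 1/8 allotted to Tariq's branch passes to Tariq's issue by representation.
Khalida is the sole taker at this level and receives the full 1/8.
Maysoon is living and takes 1/8.
Fahad is living and takes 1/8.
Widad is living and takes 1/8.
Jamal predeceased; the 1/2 allotted to Jamal's branch passes to Jamal's issue by representation.
The 1/2 is divided into 3 equal shares of 1/6 among Amira, Ibtisam, Bashir.
Amira is living and takes 1/6.
Ibtisam is living and takes 1/6.
Bashir is living and takes 1/6.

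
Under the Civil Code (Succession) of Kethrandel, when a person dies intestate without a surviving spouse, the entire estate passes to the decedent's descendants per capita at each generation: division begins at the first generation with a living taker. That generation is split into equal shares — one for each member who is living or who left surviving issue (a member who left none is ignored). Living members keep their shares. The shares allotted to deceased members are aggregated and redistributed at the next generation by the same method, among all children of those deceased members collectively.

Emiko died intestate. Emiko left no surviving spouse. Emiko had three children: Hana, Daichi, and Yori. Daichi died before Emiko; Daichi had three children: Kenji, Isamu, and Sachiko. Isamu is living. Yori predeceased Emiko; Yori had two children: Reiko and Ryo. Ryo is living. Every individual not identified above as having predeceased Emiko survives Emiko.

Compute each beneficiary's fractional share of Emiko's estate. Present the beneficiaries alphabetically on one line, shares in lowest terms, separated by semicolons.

Hana 1/3; Isamu 2/15; Kenji 2/15; Reiko 2/15; Ryo 2/15; Sachiko 2/15

There is no surviving spouse, so the entire estate passes to Emiko's descendants per capita at each generation.
At generation 1 (Hana, Daichi, Yori) there are 3 shares of (1)/3 = 1/3 each.
Living: Hana — each takes 1/3.
Deceased: Daichi and Yori. Their combined 2/3 is pooled and carried to generation 2.
At generation 2 (Kenji, Isamu, Sachiko, Reiko, Ryo) there are 5 shares of (2/3)/5 = 2/15 each.
Living: Kenji, Isamu, Sachiko, Reiko, and Ryo — each takes 2/15.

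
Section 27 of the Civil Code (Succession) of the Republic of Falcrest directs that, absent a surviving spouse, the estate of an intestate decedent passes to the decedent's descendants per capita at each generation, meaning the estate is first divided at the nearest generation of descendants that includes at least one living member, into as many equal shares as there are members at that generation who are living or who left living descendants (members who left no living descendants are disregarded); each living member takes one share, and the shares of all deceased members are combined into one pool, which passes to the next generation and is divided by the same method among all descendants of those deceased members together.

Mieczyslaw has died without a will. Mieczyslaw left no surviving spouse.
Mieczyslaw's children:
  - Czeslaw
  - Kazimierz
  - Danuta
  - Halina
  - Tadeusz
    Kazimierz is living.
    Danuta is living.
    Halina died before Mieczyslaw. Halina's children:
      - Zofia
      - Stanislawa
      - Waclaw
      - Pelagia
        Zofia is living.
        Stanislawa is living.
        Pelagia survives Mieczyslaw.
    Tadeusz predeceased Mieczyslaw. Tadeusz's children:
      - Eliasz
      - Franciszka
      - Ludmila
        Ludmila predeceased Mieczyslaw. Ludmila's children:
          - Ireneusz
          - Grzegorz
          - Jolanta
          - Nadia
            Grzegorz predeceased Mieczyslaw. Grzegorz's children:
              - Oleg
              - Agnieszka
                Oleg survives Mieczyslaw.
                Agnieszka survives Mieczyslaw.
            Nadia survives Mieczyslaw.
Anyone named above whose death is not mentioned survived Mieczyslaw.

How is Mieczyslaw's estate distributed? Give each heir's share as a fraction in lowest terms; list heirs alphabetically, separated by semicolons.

Agnieszka 1/140; Czeslaw 1/5; Danuta 1/5; Eliasz 2/35; Franciszka 2/35; Ireneusz 1/70; Jolanta 1/70; Kazimierz 1/5; Nadia 1/70; Oleg 1/140; Pelagia 2/35; Stanislawa 2/35; Waclaw 2/35; Zofia 2/35

There is no surviving spouse, so the entire estate passes to Mieczyslaw's descendants per capita at each generation.
At generation 1 (Czeslaw, Kazimierz, Danuta, Halina, Tadeusz) there are 5 shares of (1)/5 = 1/5 each.
Living: Czeslaw, Kazimierz, and Danuta — each takes 1/5.
Deceased: Halina and Tadeusz. Their combined 2/5 is pooled and carried to generation 2.
At generation 2 (Zofia, Stanislawa, Waclaw, Pelagia, Eliasz, Franciszka, Ludmila) there are 7 shares of (2/5)/7 = 2/35 each.
Living: Zofia, Stanislawa, Waclaw, Pelagia, Eliasz, and Franciszka — each takes 2/35.
Deceased: Ludmila. That 2/35 share is carried to generation 3.
At generation 3 (Ireneusz, Grzegorz, Jolanta, Nadia) there are 4 shares of (2/35)/4 = 1/70 each.
Living: Ireneusz, Jolanta, and Nadia — each takes 1/70.
Deceased: Grzegorz. That 1/70 share is carried to generation 4.
At generation 4 (Oleg, Agnieszka) there are 2 shares of (1/70)/2 = 1/140 each.
Living: Oleg and Agnieszka — each takes 1/140.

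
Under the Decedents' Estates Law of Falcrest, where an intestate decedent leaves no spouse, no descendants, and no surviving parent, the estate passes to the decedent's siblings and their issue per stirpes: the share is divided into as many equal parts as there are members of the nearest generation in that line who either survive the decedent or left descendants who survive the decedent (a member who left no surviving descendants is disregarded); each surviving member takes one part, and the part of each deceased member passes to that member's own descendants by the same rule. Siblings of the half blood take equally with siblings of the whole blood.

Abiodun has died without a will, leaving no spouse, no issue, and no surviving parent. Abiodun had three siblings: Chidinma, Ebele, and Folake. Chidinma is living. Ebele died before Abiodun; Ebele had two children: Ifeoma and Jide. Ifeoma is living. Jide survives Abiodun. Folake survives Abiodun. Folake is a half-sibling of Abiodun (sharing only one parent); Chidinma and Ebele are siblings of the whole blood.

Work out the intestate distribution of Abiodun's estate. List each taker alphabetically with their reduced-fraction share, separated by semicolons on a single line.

No spouse, descendants, or parent survives, so the estate passes to Abiodun's siblings per stirpes.
Half-blood and whole-blood siblings take equally under the stated rule.
The estate is divided into 3 equal shares of 1/3 among Chidinma, Ebele, Folake.
Chidinma is living and takes 1/3.
Ebele predeceased; the 1/3 allotted to Ebele's branch passes to Ebele's issue by representation.
The 1/3 is divided into 2 equal shares of 1/6 among Ifeoma, Jide.
Ifeoma is living and takes 1/6.
Jide is living and takes 1/6.
Folake is living and takes 1/3.

Chidinma 1/3; Folake 1/3; Ifeoma 1/6; Jide 1/6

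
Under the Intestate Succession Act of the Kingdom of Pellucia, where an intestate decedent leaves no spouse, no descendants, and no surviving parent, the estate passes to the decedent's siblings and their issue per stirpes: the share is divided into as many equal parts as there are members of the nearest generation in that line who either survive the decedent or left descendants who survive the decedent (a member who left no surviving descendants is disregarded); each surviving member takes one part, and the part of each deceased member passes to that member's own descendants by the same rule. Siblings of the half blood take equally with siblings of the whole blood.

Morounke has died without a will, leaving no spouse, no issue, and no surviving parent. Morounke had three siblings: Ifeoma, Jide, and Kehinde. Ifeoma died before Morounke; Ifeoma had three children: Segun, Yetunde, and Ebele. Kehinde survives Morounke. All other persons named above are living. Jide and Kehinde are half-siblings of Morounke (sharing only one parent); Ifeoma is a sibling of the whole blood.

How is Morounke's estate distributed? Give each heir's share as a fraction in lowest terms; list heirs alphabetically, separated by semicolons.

Ebele 1/9; Jide 1/3; Kehinde 1/3; Segun 1/9; Yetunde 1/9

No spouse, descendants, or parent survives, so the estate passes to Morounke's siblings per stirpes.
Half-blood and whole-blood siblings take equally under the stated rule.
The estate is divided into 3 equal shares of 1/3 among Ifeoma, Jide, Kehinde.
Ifeoma predeceased; the 1/3 allotted to Ifeoma's branch passes to Ifeoma's issue by representation.
The 1/3 is divided into 3 equal shares of 1/9 among Segun, Yetunde, Ebele.
Segun is living and takes 1/9.
Yetunde is living and takes 1/9.
Ebele is living and takes 1/9.
Jide is living and takes 1/3.
Kehinde is living and takes 1/3.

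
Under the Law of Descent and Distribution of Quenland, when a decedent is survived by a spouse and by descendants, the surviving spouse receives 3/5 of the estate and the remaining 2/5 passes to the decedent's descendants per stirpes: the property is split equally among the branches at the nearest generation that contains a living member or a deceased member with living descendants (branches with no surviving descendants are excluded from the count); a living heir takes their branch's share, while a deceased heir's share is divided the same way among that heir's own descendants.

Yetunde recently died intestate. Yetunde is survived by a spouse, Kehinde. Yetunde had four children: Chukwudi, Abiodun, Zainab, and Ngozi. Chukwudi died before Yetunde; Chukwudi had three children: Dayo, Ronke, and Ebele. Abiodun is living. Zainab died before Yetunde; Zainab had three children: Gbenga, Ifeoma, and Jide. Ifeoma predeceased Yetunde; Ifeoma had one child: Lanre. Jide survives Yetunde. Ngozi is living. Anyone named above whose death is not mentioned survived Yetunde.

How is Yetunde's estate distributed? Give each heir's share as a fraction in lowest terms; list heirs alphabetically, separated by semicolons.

Abiodun 1/10; Dayo 1/30; Ebele 1/30; Gbenga 1/30; Jide 1/30; Kehinde 3/5; Lanre 1/30; Ngozi 1/10; Ronke 1/30

Kehinde, as surviving spouse, takes 3/5.
The remaining 2/5 passes to Yetunde's descendants per stirpes.
The 2/5 is divided into 4 equal shares of 1/10 among Chukwudi, Abiodun, Zainab, Ngozi.
Chukwudi predeceased; the 1/10 allotted to Chukwudi's branch passes to Chukwudi's issue by representation.
The 1/10 is divided into 3 equal shares of 1/30 among Dayo, Ronke, Ebele.
Dayo is living and takes 1/30.
Ronke is living and takes 1/30.
Ebele is living and takes 1/30.
Abiodun is living and takes 1/10.
Zainab predeceased; the 1/10 allotted to Zainab's branch passes to Zainab's issue by representation.
The 1/10 is divided into 3 equal shares of 1/30 among Gbenga, Ifeoma, Jide.
Gbenga is living and takes 1/30.
Ifeoma predeceased; the 1/30 allotted to Ifeoma's branch passes to Ifeoma's issue by representation.
Lanre is the sole taker at this level and receives the full 1/30.
Jide is living and takes 1/30.
Ngozi is living and takes 1/10.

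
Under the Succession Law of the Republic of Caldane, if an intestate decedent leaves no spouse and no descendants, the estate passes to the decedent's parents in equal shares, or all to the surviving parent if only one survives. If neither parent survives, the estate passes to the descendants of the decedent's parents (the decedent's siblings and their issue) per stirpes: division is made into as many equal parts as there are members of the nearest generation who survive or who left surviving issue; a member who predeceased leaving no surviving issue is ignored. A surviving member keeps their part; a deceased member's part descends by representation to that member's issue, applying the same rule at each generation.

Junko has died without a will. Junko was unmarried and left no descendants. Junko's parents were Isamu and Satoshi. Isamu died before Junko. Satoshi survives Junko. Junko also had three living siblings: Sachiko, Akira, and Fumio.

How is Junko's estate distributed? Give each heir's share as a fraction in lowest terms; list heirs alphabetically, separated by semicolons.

Only one parent, Satoshi, survives, so Satoshi takes the entire estate. The siblings take nothing because a surviving parent has priority.

Satoshi 1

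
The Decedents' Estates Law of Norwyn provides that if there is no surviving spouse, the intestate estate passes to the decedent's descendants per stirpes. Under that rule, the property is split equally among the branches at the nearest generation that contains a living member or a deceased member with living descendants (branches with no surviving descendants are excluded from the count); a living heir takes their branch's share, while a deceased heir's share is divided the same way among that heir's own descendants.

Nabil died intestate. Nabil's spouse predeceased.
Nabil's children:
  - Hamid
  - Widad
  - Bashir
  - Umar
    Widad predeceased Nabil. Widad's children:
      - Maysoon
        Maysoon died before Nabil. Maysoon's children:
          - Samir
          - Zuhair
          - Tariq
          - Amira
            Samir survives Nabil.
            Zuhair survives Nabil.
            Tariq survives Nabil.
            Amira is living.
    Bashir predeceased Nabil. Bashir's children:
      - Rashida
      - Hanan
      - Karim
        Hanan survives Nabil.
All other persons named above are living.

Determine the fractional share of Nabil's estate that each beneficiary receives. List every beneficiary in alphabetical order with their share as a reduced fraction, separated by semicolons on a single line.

Amira 1/16; Hamid 1/4; Hanan 1/12; Karim 1/12; Rashida 1/12; Samir 1/16; Tariq 1/16; Umar 1/4; Zuhair 1/16

There is no surviving spouse, so the entire estate passes to Nabil's descendants per stirpes.
The estate is divided into 4 equal shares of 1/4 among Hamid, Widad, Bashir, Umar.
Hamid is living and takes 1/4.
Widad predeceased; the 1/4 allotted to Widad's branch passes to Widad's issue by representation.
Maysoon's line is the sole branch at this level, so the full 1/4 passes to Maysoon's issue by representation.
The 1/4 is divided into 4 equal shares of 1/16 among Samir, Zuhair, Tariq, Amira.
Samir is living and takes 1/16.
Zuhair is living and takes 1/16.
Tariq is living and takes 1/16.
Amira is living and takes 1/16.
Bashir predeceased; the 1/4 allotted to Bashir's branch passes to Bashir's issue by representation.
The 1/4 is divided into 3 equal shares of 1/12 among Rashida, Hanan, Karim.
Rashida is living and takes 1/12.
Hanan is living and takes 1/12.
Karim is living and takes 1/12.
Umar is living and takes 1/4.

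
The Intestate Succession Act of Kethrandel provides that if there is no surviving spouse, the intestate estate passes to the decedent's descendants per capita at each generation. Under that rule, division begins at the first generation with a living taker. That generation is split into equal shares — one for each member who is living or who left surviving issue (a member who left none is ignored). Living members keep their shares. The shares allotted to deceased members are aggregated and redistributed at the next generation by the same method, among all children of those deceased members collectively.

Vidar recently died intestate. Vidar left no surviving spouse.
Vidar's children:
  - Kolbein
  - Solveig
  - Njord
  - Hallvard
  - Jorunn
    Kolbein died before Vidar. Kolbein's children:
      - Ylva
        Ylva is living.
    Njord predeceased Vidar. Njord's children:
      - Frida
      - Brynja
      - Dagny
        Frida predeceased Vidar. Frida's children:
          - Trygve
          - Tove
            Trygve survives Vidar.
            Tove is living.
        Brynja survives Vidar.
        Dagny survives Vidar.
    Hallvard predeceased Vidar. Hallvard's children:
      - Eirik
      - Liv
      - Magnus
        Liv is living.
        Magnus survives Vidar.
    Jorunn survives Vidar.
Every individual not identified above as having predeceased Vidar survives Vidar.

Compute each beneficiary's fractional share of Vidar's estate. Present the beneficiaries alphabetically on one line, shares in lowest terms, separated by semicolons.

There is no surviving spouse, so the entire estate passes to Vidar's descendants per capita at each generation.
At generation 1 (Kolbein, Solveig, Njord, Hallvard, Jorunn) there are 5 shares of (1)/5 = 1/5 each.
Living: Solveig and Jorunn — each takes 1/5.
Deceased: Kolbein, Njord, and Hallvard. Their combined 3/5 is pooled and carried to generation 2.
At generation 2 (Ylva, Frida, Brynja, Dagny, Eirik, Liv, Magnus) there are 7 shares of (3/5)/7 = 3/35 each.
Living: Ylva, Brynja, Dagny, Eirik, Liv, and Magnus — each takes 3/35.
Deceased: Frida. That 3/35 share is carried to generation 3.
At generation 3 (Trygve, Tove) there are 2 shares of (3/35)/2 = 3/70 each.
Living: Trygve and Tove — each takes 3/70.

Brynja 3/35; Dagny 3/35; Eirik 3/35; Jorunn 1/5; Liv 3/35; Magnus 3/35; Solveig 1/5; Tove 3/70; Trygve 3/70; Ylva 3/35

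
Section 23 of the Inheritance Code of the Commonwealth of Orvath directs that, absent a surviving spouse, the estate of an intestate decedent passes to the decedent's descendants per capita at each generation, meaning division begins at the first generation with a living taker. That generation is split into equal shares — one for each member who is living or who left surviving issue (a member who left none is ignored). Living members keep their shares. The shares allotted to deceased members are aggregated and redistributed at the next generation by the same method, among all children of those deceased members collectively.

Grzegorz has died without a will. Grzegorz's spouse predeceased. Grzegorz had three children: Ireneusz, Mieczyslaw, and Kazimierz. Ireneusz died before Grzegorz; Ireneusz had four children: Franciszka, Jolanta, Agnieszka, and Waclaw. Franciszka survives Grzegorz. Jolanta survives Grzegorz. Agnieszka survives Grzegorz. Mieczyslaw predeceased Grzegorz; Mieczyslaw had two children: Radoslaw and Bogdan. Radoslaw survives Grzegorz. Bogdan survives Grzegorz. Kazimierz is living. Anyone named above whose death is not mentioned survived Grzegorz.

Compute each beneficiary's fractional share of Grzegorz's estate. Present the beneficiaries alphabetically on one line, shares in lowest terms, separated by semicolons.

There is no surviving spouse, so the entire estate passes to Grzegorz's descendants per capita at each generation.
At generation 1 (Ireneusz, Mieczyslaw, Kazimierz) there are 3 shares of (1)/3 = 1/3 each.
Living: Kazimierz — each takes 1/3.
Deceased: Ireneusz and Mieczyslaw. Their combined 2/3 is pooled and carried to generation 2.
At generation 2 (Franciszka, Jolanta, Agnieszka, Waclaw, Radoslaw, Bogdan) there are 6 shares of (2/3)/6 = 1/9 each.
Living: Franciszka, Jolanta, Agnieszka, Waclaw, Radoslaw, and Bogdan — each takes 1/9.

Agnieszka 1/9; Bogdan 1/9; Franciszka 1/9; Jolanta 1/9; Kazimierz 1/3; Radoslaw 1/9; Waclaw 1/9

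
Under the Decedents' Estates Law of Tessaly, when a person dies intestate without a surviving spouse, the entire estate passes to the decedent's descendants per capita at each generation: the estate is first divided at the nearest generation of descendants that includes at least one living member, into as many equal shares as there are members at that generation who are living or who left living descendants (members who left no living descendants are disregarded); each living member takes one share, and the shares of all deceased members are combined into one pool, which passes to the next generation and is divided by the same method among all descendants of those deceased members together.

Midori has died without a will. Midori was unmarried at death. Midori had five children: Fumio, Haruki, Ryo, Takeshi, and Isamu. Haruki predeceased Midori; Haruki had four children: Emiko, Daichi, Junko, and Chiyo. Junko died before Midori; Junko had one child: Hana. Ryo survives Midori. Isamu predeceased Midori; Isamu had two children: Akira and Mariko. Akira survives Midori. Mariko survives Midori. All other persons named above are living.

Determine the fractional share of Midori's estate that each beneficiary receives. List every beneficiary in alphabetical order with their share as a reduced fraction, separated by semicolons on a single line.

There is no surviving spouse, so the entire estate passes to Midori's descendants per capita at each generation.
At generation 1 (Fumio, Haruki, Ryo, Takeshi, Isamu) there are 5 shares of (1)/5 = 1/5 each.
Living: Fumio, Ryo, and Takeshi — each takes 1/5.
Deceased: Haruki and Isamu. Their combined 2/5 is pooled and carried to generation 2.
At generation 2 (Emiko, Daichi, Junko, Chiyo, Akira, Mariko) there are 6 shares of (2/5)/6 = 1/15 each.
Living: Emiko, Daichi, Chiyo, Akira, and Mariko — each takes 1/15.
Deceased: Junko. That 1/15 share is carried to generation 3.
At generation 3 (Hana) there are 1 shares of (1/15)/1 = 1/15 each.
Living: Hana — each takes 1/15.

Akira 1/15; Chiyo 1/15; Daichi 1/15; Emiko 1/15; Fumio 1/5; Hana 1/15; Mariko 1/15; Ryo 1/5; Takeshi 1/5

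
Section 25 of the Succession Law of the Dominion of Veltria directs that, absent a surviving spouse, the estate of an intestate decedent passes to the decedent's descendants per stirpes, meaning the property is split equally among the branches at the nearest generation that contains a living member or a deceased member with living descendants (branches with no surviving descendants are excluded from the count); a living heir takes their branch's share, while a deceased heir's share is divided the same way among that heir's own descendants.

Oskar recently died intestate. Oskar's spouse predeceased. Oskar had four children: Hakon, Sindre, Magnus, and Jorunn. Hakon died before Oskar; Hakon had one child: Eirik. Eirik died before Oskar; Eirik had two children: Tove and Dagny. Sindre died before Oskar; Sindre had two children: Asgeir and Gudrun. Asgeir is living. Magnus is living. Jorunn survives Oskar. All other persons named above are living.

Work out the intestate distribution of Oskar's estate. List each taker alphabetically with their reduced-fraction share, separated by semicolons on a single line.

There is no surviving spouse, so the entire estate passes to Oskar's descendants per stirpes.
The estate is divided into 4 equal shares of 1/4 among Hakon, Sindre, Magnus, Jorunn.
Hakon predeceased; the 1/4 allotted to Hakon's branch passes to Hakon's issue by representation.
Eirik's line is the sole branch at this level, so the full 1/4 passes to Eirik's issue by representation.
The 1/4 is divided into 2 equal shares of 1/8 among Tove, Dagny.
Tove is living and takes 1/8.
Dagny is living and takes 1/8.
Sindre predeceased; the 1/4 allotted to Sindre's branch passes to Sindre's issue by representation.
The 1/4 is divided into 2 equal shares of 1/8 among Asgeir, Gudrun.
Asgeir is living and takes 1/8.
Gudrun is living and takes 1/8.
Magnus is living and takes 1/4.
Jorunn is living and takes 1/4.

Asgeir 1/8; Dagny 1/8; Gudrun 1/8; Jorunn 1/4; Magnus 1/4; Tove 1/8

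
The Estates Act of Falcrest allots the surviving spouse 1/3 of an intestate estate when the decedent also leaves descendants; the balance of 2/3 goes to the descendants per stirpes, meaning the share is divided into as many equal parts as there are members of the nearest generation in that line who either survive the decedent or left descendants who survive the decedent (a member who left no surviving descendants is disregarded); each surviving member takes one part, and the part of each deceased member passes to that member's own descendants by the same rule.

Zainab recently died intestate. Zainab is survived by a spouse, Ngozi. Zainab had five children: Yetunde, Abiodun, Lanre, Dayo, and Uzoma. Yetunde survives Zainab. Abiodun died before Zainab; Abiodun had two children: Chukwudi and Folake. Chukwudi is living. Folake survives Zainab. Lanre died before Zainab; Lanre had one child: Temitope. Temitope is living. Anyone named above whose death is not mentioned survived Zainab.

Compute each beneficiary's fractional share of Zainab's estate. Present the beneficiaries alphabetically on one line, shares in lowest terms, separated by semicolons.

Ngozi, as surviving spouse, takes 1/3.
The remaining 2/3 passes to Zainab's descendants per stirpes.
The 2/3 is divided into 5 equal shares of 2/15 among Yetunde, Abiodun, Lanre, Dayo, Uzoma.
Yetunde is living and takes 2/15.
Abiodun predeceased; the 2/15 allotted to Abiodun's branch passes to Abiodun's issue by representation.
The 2/15 is divided into 2 equal shares of 1/15 among Chukwudi, Folake.
Chukwudi is living and takes 1/15.
Folake is living and takes 1/15.
Lanre predeceased; the 2/15 allotted to Lanre's branch passes to Lanre's issue by representation.
Temitope is the sole taker at this level and receives the full 2/15.
Dayo is living and takes 2/15.
Uzoma is living and takes 2/15.

Chukwudi 1/15; Dayo 2/15; Folake 1/15; Ngozi 1/3; Temitope 2/15; Uzoma 2/15; Yetunde 2/15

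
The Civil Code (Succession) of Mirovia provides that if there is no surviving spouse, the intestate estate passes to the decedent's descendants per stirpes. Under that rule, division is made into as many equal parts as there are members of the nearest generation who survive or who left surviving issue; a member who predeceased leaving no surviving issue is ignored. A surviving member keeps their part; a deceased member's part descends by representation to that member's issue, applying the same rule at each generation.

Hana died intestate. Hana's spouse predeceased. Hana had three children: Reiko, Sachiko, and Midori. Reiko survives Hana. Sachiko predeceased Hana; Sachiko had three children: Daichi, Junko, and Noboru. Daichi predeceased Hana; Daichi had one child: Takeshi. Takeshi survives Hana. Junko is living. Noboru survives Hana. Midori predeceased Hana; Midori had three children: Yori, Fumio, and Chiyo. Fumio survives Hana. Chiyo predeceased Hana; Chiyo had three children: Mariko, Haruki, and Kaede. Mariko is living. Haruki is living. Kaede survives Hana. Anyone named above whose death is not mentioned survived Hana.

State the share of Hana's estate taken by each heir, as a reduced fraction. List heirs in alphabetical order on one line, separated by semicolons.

Fumio 1/9; Haruki 1/27; Junko 1/9; Kaede 1/27; Mariko 1/27; Noboru 1/9; Reiko 1/3; Takeshi 1/9; Yori 1/9

There is no surviving spouse, so the entire estate passes to Hana's descendants per stirpes.
The estate is divided into 3 equal shares of 1/3 among Reiko, Sachiko, Midori.
Reiko is living and takes 1/3.
Sachiko predeceased; the 1/3 allotted to Sachiko's branch passes to Sachiko's issue by representation.
The 1/3 is divided into 3 equal shares of 1/9 among Daichi, Junko, Noboru.
Daichi predeceased; the 1/9 allotted to Daichi's branch passes to Daichi's issue by representation.
Takeshi is the sole taker at this level and receives the full 1/9.
Junko is living and takes 1/9.
Noboru is living and takes 1/9.
Midori predeceased; the 1/3 allotted to Midori's branch passes to Midori's issue by representation.
The 1/3 is divided into 3 equal shares of 1/9 among Yori, Fumio, Chiyo.
Yori is living and takes 1/9.
Fumio is living and takes 1/9.
Chiyo predeceased; the 1/9 allotted to Chiyo's branch passes to Chiyo's issue by representation.
The 1/9 is divided into 3 equal shares of 1/27 among Mariko, Haruki, Kaede.
Mariko is living and takes 1/27.
Haruki is living and takes 1/27.
Kaede is living and takes 1/27.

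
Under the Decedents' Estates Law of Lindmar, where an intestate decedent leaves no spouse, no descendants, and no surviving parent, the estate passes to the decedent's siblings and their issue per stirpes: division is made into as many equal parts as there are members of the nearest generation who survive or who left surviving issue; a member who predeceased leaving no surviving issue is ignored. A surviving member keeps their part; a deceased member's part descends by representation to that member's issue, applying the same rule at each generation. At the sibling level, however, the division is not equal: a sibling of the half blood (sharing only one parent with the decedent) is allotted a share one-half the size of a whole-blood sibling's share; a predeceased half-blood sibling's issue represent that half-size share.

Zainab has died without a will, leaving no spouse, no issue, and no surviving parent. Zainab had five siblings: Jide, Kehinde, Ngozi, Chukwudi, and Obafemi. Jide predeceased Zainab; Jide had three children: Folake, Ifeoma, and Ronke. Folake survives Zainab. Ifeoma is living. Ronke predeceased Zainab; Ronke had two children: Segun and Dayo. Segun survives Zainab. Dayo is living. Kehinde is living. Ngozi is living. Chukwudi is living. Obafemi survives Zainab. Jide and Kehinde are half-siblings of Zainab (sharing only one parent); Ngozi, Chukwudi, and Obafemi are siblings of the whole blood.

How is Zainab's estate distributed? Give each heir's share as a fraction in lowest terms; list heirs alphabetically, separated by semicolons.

No spouse, descendants, or parent survives, so the estate passes to Zainab's siblings per stirpes.
Half-blood siblings count for one-half the weight of whole-blood siblings at the initial division.
Dividing 1 in proportion to weights (total weight 4): Jide (weight 1/2) → 1/8; Kehinde (weight 1/2) → 1/8; Ngozi (weight 1) → 1/4; Chukwudi (weight 1) → 1/4; Obafemi (weight 1) → 1/4.
Jide predeceased; the 1/8 allotted to Jide's branch passes to Jide's issue by representation.
The 1/8 is divided into 3 equal shares of 1/24 among Folake, Ifeoma, Ronke.
Folake is living and takes 1/24.
Ifeoma is living and takes 1/24.
Ronke predeceased; the 1/24 allotted to Ronke's branch passes to Ronke's issue by representation.
The 1/24 is divided into 2 equal shares of 1/48 among Segun, Dayo.
Segun is living and takes 1/48.
Dayo is living and takes 1/48.
Kehinde is living and takes 1/8.
Ngozi is living and takes 1/4.
Chukwudi is living and takes 1/4.
Obafemi is living and takes 1/4.

Chukwudi 1/4; Dayo 1/48; Folake 1/24; Ifeoma 1/24; Kehinde 1/8; Ngozi 1/4; Obafemi 1/4; Segun 1/48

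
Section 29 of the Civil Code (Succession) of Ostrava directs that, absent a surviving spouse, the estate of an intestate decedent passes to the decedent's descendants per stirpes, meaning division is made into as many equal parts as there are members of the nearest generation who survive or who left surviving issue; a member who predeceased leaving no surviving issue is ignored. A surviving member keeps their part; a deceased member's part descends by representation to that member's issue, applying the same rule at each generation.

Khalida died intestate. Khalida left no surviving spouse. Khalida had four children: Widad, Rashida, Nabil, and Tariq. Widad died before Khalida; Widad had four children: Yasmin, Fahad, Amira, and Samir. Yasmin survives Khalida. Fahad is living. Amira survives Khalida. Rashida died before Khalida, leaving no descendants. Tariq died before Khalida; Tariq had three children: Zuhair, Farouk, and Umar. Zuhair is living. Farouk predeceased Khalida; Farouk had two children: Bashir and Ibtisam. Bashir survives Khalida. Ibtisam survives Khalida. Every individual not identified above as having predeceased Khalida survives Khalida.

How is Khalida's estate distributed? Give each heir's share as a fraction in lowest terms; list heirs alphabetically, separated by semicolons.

Amira 1/12; Bashir 1/18; Fahad 1/12; Ibtisam 1/18; Nabil 1/3; Samir 1/12; Umar 1/9; Yasmin 1/12; Zuhair 1/9

There is no surviving spouse, so the entire estate passes to Khalida's descendants per stirpes.
Rashida left no surviving issue, so that branch lapses and is disregarded.
The estate is divided into 3 equal shares of 1/3 among Widad, Nabil, Tariq.
Widad predeceased; the 1/3 allotted to Widad's branch passes to Widad's issue by representation.
The 1/3 is divided into 4 equal shares of 1/12 among Yasmin, Fahad, Amira, Samir.
Yasmin is living and takes 1/12.
Fahad is living and takes 1/12.
Amira is living and takes 1/12.
Samir is living and takes 1/12.
Nabil is living and takes 1/3.
Tariq predeceased; the 1/3 allotted to Tariq's branch passes to Tariq's issue by representation.
The 1/3 is divided into 3 equal shares of 1/9 among Zuhair, Farouk, Umar.
Zuhair is living and takes 1/9.
Farouk predeceased; the 1/9 allotted to Farouk's branch passes to Farouk's issue by representation.
The 1/9 is divided into 2 equal shares of 1/18 among Bashir, Ibtisam.
Bashir is living and takes 1/18.
Ibtisam is living and takes 1/18.
Umar is living and takes 1/9.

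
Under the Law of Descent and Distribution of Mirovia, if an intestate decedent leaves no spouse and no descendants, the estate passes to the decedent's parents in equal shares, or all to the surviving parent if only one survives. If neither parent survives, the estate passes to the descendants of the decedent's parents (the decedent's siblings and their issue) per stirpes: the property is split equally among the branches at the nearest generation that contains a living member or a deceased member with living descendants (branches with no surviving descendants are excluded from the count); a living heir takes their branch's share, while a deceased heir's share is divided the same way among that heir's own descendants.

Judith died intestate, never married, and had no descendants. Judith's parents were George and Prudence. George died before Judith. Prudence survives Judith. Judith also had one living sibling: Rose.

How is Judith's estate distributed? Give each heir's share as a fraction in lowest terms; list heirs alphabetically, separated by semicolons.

Prudence 1

Only one parent, Prudence, survives, so Prudence takes the entire estate. The siblings take nothing because a surviving parent has priority.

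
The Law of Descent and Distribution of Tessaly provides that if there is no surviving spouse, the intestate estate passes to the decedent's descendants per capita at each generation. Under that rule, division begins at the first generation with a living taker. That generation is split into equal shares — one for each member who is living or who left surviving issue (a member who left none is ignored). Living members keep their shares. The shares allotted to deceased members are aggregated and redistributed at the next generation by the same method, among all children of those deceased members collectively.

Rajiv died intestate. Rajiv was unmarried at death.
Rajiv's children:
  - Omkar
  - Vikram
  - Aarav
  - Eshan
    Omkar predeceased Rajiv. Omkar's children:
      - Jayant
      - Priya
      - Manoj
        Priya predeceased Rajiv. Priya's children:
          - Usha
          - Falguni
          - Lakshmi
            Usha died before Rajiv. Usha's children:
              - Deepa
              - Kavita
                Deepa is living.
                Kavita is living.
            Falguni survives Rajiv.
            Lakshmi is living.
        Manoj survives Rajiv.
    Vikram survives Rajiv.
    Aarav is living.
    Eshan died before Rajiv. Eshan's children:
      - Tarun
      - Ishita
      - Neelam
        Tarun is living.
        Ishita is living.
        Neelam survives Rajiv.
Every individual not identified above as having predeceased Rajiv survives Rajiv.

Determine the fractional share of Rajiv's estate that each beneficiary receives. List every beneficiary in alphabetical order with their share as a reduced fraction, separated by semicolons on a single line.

Aarav 1/4; Deepa 1/72; Falguni 1/36; Ishita 1/12; Jayant 1/12; Kavita 1/72; Lakshmi 1/36; Manoj 1/12; Neelam 1/12; Tarun 1/12; Vikram 1/4

There is no surviving spouse, so the entire estate passes to Rajiv's descendants per capita at each generation.
At generation 1 (Omkar, Vikram, Aarav, Eshan) there are 4 shares of (1)/4 = 1/4 each.
Living: Vikram and Aarav — each takes 1/4.
Deceased: Omkar and Eshan. Their combined 1/2 is pooled and carried to generation 2.
At generation 2 (Jayant, Priya, Manoj, Tarun, Ishita, Neelam) there are 6 shares of (1/2)/6 = 1/12 each.
Living: Jayant, Manoj, Tarun, Ishita, and Neelam — each takes 1/12.
Deceased: Priya. That 1/12 share is carried to generation 3.
At generation 3 (Usha, Falguni, Lakshmi) there are 3 shares of (1/12)/3 = 1/36 each.
Living: Falguni and Lakshmi — each takes 1/36.
Deceased: Usha. That 1/36 share is carried to generation 4.
At generation 4 (Deepa, Kavita) there are 2 shares of (1/36)/2 = 1/72 each.
Living: Deepa and Kavita — each takes 1/72.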